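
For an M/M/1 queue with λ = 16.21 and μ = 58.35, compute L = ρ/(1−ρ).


ρ = λ/μ = 16.21/58.35 = 0.2778
L = ρ/(1−ρ) = 0.2778/(1 − 0.2778) = 0.2778/0.7222 = 0.3847

Final: 0.3847


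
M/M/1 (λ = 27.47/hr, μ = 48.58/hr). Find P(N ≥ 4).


ρ = 27.47/48.58 = 0.5655
P(N ≥ n) = ρ^n = 0.5655^4 = 0.102236

Final: 0.102236


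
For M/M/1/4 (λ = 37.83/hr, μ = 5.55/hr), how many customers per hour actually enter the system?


ρ = 6.8162; P_K = (1−ρ)ρ^4/(1−ρ^5) = 0.853349
λ_eff = λ(1 − P_K) = 37.83·(1 − 0.853349) = 37.83·0.146651 = 5.5478 /hr

Final: 5.5478 /hr


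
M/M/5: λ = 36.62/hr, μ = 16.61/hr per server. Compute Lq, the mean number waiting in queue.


a = λ/μ = 2.2047; ρ = a/5 = 0.4409
P₀ = 0.108909
Lq = P₀·a^c·ρ / (c!·(1−ρ)²) = 0.108909·52.08870·0.4409/(120·0.31255)
= 0.06669

Final: 0.06669


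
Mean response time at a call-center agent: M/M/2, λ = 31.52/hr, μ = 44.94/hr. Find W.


a = 0.7014; ρ = 0.3507; P₀ = 0.480725
Lq = P₀·a^c·ρ/(c!(1−ρ)²) = 0.09835
Wq = Lq/λ = 0.09835/31.52 = 0.003120 hr
W = Wq + 1/μ = 0.003120 + 0.02225 = 0.02537 hr

Final: 0.02537 hr


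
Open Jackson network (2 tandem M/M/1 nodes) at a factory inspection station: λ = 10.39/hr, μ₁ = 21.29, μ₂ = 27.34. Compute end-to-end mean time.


Each node sees arrival rate λ = 10.39/hr (tandem ⇒ throughput preserved).
W₁ = 1/(μ₁−λ) = 1/(21.29−10.39) = 0.09174 hr
W₂ = 1/(μ₂−λ) = 1/(27.34−10.39) = 0.05900 hr
W_total = W₁ + W₂ = 0.09174 + 0.05900 = 0.15074 hr

Final: 0.15074 hr


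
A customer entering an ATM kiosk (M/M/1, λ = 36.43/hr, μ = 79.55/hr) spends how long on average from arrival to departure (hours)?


W = 1/(μ−λ) = 1/(79.55 − 36.43) = 1/43.12 = 0.02319 hr

Final: 0.02319 hr


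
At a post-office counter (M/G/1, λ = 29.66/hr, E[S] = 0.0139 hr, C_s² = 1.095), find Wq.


ρ = λ·E[S] = 29.66·0.0139 = 0.4123
E[S²] = E[S]²(1+C_s²) = 0.0139²·(1+1.095) = 0.0004048
Wq = λ·E[S²]/(2(1−ρ)) = 29.66·0.0004048/(2·0.5877) = 0.01021 hr

Final: 0.01021 hr


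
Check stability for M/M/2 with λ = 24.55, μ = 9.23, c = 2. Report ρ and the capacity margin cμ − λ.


Total capacity cμ = 2·9.23 = 18.46/hr
ρ = λ/(cμ) = 24.55/18.46 = 1.3299
Stable ⇔ ρ < 1: NO
Spare capacity = cμ − λ = 18.46 − 24.55 = -6.09/hr

Final: ρ = 1.3299; unstable; margin = -6.09/hr


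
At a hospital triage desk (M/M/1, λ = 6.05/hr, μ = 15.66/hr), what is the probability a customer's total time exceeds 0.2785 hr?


W ~ Exponential(μ−λ) for M/M/1.
μ − λ = 15.66 − 6.05 = 9.6100
P(W > t) = e^{−(μ−λ)t} = e^{−2.6764} = 0.068811

Final: 0.068811


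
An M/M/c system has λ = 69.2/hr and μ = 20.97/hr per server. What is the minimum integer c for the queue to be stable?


Stability requires cμ > λ ⇔ c > λ/μ.
λ/μ = 69.2/20.97 = 3.3000
Minimum integer c = ⌊3.3000⌋ + 1 = 4
Check: 4·20.97 = 83.88 > 69.2, while 3·20.97 = 62.91 ≤ 69.2

Final: 4 servers


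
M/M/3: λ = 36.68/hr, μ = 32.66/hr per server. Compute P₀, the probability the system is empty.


a = λ/μ = 36.68/32.66 = 1.1231; ρ = a/c = 0.3744
Σ_{k=0}^{2} a^k/k! (terms k=0..2) = 1.00000 + 1.12309 + 0.63066 = 2.75375
Tail: a^3/(3!(1−ρ)) = 1.41657/(6·0.6256) = 0.37737
P₀ = 1/(2.75375 + 0.37737) = 1/3.13112 = 0.319375

Final: 0.319375


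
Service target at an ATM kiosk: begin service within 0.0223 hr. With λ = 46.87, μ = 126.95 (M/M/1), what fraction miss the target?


ρ = 46.87/126.95 = 0.3692
P(Wq > t) = ρ·e^{−(μ−λ)t} = 0.3692·e^{−1.7858}
= 0.3692·0.167666 = 0.061902

Final: 0.061902


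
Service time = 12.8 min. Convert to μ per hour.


μ = 1/(service time) in consistent units.
1 hour = 60 min, so μ = 60/12.8 = 4.6875 per hour

Final: 4.6875 /hr


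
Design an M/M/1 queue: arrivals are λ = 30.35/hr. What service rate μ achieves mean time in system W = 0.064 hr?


W = 1/(μ−λ) ⇒ μ − λ = 1/W = 1/0.064 = 15.6250
μ = λ + 1/W = 30.35 + 15.6250 = 45.9750 per hr

Final: 45.9750 /hr


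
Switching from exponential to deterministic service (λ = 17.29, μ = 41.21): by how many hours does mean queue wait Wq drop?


ρ = 17.29/41.21 = 0.4196
Wq(M/M/1) = ρ/(μ−λ) = 0.4196/23.92 = 0.01754 hr
Wq(M/D/1) = ρ/(2(μ−λ)) = 0.008770 hr
Savings = 0.01754 − 0.008770 = 0.008770 hr

Final: 0.008770 hr


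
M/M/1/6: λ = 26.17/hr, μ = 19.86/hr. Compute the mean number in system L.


ρ = 26.17/19.86 = 1.3177
L = ρ[1 − (K+1)ρ^K + Kρ^(K+1)] / [(1−ρ)(1−ρ^(K+1))]
Numerator: 1.3177·(1 − 7·5.235364 + 6·6.898765) = 7.570381
Denominator: (-0.3177)·(-5.898765) = 1.874180
L = 7.570381/1.874180 = 4.0393

Final: 4.0393


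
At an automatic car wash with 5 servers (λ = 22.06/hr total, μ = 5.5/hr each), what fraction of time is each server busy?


ρ = λ/(cμ) = 22.06/(5·5.5) = 22.06/27.50 = 0.8022

Final: 0.8022


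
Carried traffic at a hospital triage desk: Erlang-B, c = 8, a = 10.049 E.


B(8,10.049) = 0.340606 (Erlang-B)
Carried load = a(1 − B) = 10.049·(1 − 0.340606) = 10.049·0.659394 = 6.6263 E

Final: 6.6263 Erlangs


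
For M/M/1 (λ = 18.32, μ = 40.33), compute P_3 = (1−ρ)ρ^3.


ρ = 18.32/40.33 = 0.4543
P_n = (1−ρ)·ρ^n = (1 − 0.4543)·0.4543^3 = 0.5457·0.093733 = 0.051154

Final: 0.051154


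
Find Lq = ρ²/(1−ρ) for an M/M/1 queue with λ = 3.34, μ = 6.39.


ρ = 3.34/6.39 = 0.5227
Lq = ρ²/(1−ρ) = 0.2732/0.4773 = 0.5724

Final: 0.5724


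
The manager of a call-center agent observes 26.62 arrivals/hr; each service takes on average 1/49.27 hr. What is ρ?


ρ = λ/μ = 26.62/49.27 = 0.5403

Final: 0.5403


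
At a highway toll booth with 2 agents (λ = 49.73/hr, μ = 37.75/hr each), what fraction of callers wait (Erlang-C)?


a = λ/μ = 1.3174; ρ = a/2 = 0.6587
P₀ = 0.205781 (from M/M/c formula)
C(c,a) = [a^c/(c!(1−ρ))]·P₀ = [1.73541/(2·0.3413)]·0.205781
= 2.54218·0.205781 = 0.523132

Final: 0.523132


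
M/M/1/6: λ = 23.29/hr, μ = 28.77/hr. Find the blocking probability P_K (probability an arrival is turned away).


ρ = λ/μ = 23.29/28.77 = 0.8095
P_K = (1−ρ)ρ^K/(1−ρ^(K+1)) = (0.1905·0.281435)/(1 − 0.227828)
= 0.053607/0.772172 = 0.069423

Final: 0.069423


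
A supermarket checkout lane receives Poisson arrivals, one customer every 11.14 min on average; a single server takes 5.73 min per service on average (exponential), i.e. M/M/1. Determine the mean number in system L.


λ = 60/11.14 = 5.3860 /hr
μ = 60/5.73 = 10.4712 /hr
ρ = λ/μ = 5.3860/10.4712 = 0.5144
L = ρ/(1−ρ) = 0.5144/0.4856 = 1.0591

Final: 1.0591


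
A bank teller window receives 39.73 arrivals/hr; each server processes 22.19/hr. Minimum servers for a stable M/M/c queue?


Stability requires cμ > λ ⇔ c > λ/μ.
λ/μ = 39.73/22.19 = 1.7904
Minimum integer c = ⌊1.7904⌋ + 1 = 2
Check: 2·22.19 = 44.38 > 39.73, while 1·22.19 = 22.19 ≤ 39.73

Final: 2 servers


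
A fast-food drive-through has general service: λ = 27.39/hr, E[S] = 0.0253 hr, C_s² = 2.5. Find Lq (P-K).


ρ = λ·E[S] = 27.39·0.0253 = 0.6930
Lq = ρ²(1+C_s²)/(2(1−ρ)) = 0.4802·(1+2.5)/(2·0.3070)
= 0.4802·3.5000/0.6141 = 2.73702

Final: 2.73702


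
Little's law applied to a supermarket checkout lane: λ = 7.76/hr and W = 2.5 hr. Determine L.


L = λW = 7.76·2.5 = 19.4000

Final: 19.4000


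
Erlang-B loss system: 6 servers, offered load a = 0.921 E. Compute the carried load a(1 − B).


B(6,0.921) = 0.0003375 (Erlang-B)
Carried load = a(1 − B) = 0.921·(1 − 0.0003375) = 0.921·0.999663 = 0.9207 E

Final: 0.9207 Erlangs


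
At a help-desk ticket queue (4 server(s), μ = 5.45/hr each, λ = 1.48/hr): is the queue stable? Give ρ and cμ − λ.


Total capacity cμ = 4·5.45 = 21.80/hr
ρ = λ/(cμ) = 1.48/21.80 = 0.06789
Stable ⇔ ρ < 1: YES
Spare capacity = cμ − λ = 21.80 − 1.48 = 20.32/hr

Final: ρ = 0.06789; stable; margin = 20.32/hr


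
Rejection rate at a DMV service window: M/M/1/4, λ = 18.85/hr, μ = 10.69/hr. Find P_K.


ρ = λ/μ = 18.85/10.69 = 1.7633
P_K = (1−ρ)ρ^K/(1−ρ^(K+1)) = (-0.7633·9.667954)/(1 − 17.047796)
= -7.379842/-16.047796 = 0.459866

Final: 0.459866


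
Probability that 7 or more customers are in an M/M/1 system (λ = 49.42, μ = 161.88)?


ρ = 49.42/161.88 = 0.3053
P(N ≥ n) = ρ^n = 0.3053^7 = 0.0002472

Final: 0.0002472


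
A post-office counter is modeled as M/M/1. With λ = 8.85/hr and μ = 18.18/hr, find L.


ρ = λ/μ = 8.85/18.18 = 0.4868
L = ρ/(1−ρ) = 0.4868/(1 − 0.4868) = 0.4868/0.5132 = 0.9486

Final: 0.9486


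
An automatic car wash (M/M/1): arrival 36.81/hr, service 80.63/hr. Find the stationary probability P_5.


ρ = 36.81/80.63 = 0.4565
P_n = (1−ρ)·ρ^n = (1 − 0.4565)·0.4565^5 = 0.5435·0.019831 = 0.010778

Final: 0.010778


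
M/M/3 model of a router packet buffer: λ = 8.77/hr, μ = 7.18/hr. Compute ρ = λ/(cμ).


ρ = λ/(cμ) = 8.77/(3·7.18) = 8.77/21.54 = 0.4071

Final: 0.4071


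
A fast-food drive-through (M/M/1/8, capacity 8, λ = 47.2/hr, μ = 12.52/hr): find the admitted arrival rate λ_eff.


ρ = 3.7700; P_K = (1−ρ)ρ^8/(1−ρ^9) = 0.734751
λ_eff = λ(1 − P_K) = 47.2·(1 − 0.734751) = 47.2·0.265249 = 12.5198 /hr

Final: 12.5198 /hr


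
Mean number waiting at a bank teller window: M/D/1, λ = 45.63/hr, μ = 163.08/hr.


ρ = 45.63/163.08 = 0.2798
M/D/1: Lq = ρ²/(2(1−ρ)) = 0.07829/(2·0.7202) = 0.05435

Final: 0.05435


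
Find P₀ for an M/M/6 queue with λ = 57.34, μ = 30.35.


a = λ/μ = 57.34/30.35 = 1.8893; ρ = a/c = 0.3149
Σ_{k=0}^{5} a^k/k! (terms k=0..5) = 1.00000 + 1.88929 + 1.78471 + 1.12395 + 0.53087 + 0.20059 = 6.52941
Tail: a^6/(6!(1−ρ)) = 45.47723/(720·0.6851) = 0.09219
P₀ = 1/(6.52941 + 0.09219) = 1/6.62160 = 0.151021

Final: 0.151021


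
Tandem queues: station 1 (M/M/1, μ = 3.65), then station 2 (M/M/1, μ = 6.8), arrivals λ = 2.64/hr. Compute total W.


Each node sees arrival rate λ = 2.64/hr (tandem ⇒ throughput preserved).
W₁ = 1/(μ₁−λ) = 1/(3.65−2.64) = 0.99010 hr
W₂ = 1/(μ₂−λ) = 1/(6.8−2.64) = 0.24038 hr
W_total = W₁ + W₂ = 0.99010 + 0.24038 = 1.23048 hr

Final: 1.23048 hr


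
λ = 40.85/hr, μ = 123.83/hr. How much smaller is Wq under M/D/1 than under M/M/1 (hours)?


ρ = 40.85/123.83 = 0.3299
Wq(M/M/1) = ρ/(μ−λ) = 0.3299/82.98 = 0.003976 hr
Wq(M/D/1) = ρ/(2(μ−λ)) = 0.001988 hr
Savings = 0.003976 − 0.001988 = 0.001988 hr

Final: 0.001988 hr


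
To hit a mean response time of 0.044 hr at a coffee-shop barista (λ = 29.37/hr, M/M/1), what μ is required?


W = 1/(μ−λ) ⇒ μ − λ = 1/W = 1/0.044 = 22.7273
μ = λ + 1/W = 29.37 + 22.7273 = 52.0973 per hr

Final: 52.0973 /hr


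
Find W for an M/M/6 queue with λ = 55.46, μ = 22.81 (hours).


a = 2.4314; ρ = 0.4052; P₀ = 0.087493
Lq = P₀·a^c·ρ/(c!(1−ρ)²) = 0.02876
Wq = Lq/λ = 0.02876/55.46 = 0.0005186 hr
W = Wq + 1/μ = 0.0005186 + 0.04384 = 0.04436 hr

Final: 0.04436 hr


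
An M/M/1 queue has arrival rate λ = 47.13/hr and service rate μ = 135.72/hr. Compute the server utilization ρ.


ρ = λ/μ = 47.13/135.72 = 0.3473

Final: 0.3473


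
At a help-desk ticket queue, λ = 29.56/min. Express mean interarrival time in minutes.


Mean interarrival time = 1/λ = 1/29.56 minute = 0.03383 minute
In minutes: 0.03383 × 1 = 0.03383 min

Final: 0.03383 min


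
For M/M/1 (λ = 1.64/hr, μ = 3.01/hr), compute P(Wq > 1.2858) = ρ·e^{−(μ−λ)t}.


ρ = 1.64/3.01 = 0.5449
P(Wq > t) = ρ·e^{−(μ−λ)t} = 0.5449·e^{−1.7615}
= 0.5449·0.171779 = 0.093594

Final: 0.093594


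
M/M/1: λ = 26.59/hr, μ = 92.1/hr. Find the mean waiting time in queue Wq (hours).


ρ = 26.59/92.1 = 0.2887
Wq = ρ/(μ−λ) = 0.2887/(92.1 − 26.59) = 0.2887/65.51 = 0.004407 hr

Final: 0.004407 hr


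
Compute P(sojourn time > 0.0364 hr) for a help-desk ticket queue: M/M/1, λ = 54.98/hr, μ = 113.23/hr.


W ~ Exponential(μ−λ) for M/M/1.
μ − λ = 113.23 − 54.98 = 58.2500
P(W > t) = e^{−(μ−λ)t} = e^{−2.1203} = 0.119996

Final: 0.119996


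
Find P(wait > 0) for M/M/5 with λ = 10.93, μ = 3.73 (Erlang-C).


a = λ/μ = 2.9303; ρ = a/5 = 0.5861
P₀ = 0.050406 (from M/M/c formula)
C(c,a) = [a^c/(c!(1−ρ))]·P₀ = [216.05118/(120·0.4139)]·0.050406
= 4.34948·0.050406 = 0.219242

Final: 0.219242


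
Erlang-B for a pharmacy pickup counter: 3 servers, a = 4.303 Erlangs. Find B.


B(c,a) = (a^c/c!) / Σ_{k=0}^{c} a^k/k!
a^3/3! = 13.278921
Σ terms (k=0..3): 1.00000 + 4.30300 + 9.25790 + 13.27892 = 27.839826
B = 13.278921/27.839826 = 0.476976

Final: 0.476976


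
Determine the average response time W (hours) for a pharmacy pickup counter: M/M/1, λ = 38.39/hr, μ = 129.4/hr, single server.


W = 1/(μ−λ) = 1/(129.4 − 38.39) = 1/91.01 = 0.01099 hr

Final: 0.01099 hr


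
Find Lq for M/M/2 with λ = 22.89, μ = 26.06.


a = λ/μ = 0.8784; ρ = a/2 = 0.4392
P₀ = 0.389681
Lq = P₀·a^c·ρ / (c!·(1−ρ)²) = 0.389681·0.77151·0.4392/(2·0.31452)
= 0.20990

Final: 0.20990


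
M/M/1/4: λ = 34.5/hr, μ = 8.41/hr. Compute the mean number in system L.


ρ = 34.5/8.41 = 4.1023
L = ρ[1 − (K+1)ρ^K + Kρ^(K+1)] / [(1−ρ)(1−ρ^(K+1))]
Numerator: 4.1023·(1 − 5·283.199444 + 4·1161.757531) = 13258.636752
Denominator: (-3.1023)·(-1160.757531) = 3600.970747
L = 13258.636752/3600.970747 = 3.6820

Final: 3.6820


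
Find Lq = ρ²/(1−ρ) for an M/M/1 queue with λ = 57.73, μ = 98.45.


ρ = 57.73/98.45 = 0.5864
Lq = ρ²/(1−ρ) = 0.3439/0.4136 = 0.8313

Final: 0.8313


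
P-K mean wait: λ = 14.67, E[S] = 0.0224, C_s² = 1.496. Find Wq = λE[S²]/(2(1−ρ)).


ρ = λ·E[S] = 14.67·0.0224 = 0.3286
E[S²] = E[S]²(1+C_s²) = 0.0224²·(1+1.496) = 0.001252
Wq = λ·E[S²]/(2(1−ρ)) = 14.67·0.001252/(2·0.6714) = 0.01368 hr

Final: 0.01368 hr


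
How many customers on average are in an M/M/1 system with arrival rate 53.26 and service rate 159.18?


ρ = λ/μ = 53.26/159.18 = 0.3346
L = ρ/(1−ρ) = 0.3346/(1 − 0.3346) = 0.3346/0.6654 = 0.5028

Final: 0.5028


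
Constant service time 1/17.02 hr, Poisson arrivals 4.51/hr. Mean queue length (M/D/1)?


ρ = 4.51/17.02 = 0.2650
M/D/1: Lq = ρ²/(2(1−ρ)) = 0.07022/(2·0.7350) = 0.04776

Final: 0.04776


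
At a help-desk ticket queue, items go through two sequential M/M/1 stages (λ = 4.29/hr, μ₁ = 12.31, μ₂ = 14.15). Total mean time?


Each node sees arrival rate λ = 4.29/hr (tandem ⇒ throughput preserved).
W₁ = 1/(μ₁−λ) = 1/(12.31−4.29) = 0.12469 hr
W₂ = 1/(μ₂−λ) = 1/(14.15−4.29) = 0.10142 hr
W_total = W₁ + W₂ = 0.12469 + 0.10142 = 0.22611 hr

Final: 0.22611 hr


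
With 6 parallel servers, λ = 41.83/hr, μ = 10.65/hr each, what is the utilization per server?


ρ = λ/(cμ) = 41.83/(6·10.65) = 41.83/63.90 = 0.6546

Final: 0.6546


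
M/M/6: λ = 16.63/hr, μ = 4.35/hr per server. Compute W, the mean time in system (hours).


a = 3.8230; ρ = 0.6372; P₀ = 0.020367
Lq = P₀·a^c·ρ/(c!(1−ρ)²) = 0.42742
Wq = Lq/λ = 0.42742/16.63 = 0.02570 hr
W = Wq + 1/μ = 0.02570 + 0.22989 = 0.25559 hr

Final: 0.25559 hr


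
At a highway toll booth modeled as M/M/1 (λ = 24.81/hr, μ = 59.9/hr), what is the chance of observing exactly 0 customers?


ρ = 24.81/59.9 = 0.4142
P_n = (1−ρ)·ρ^n = (1 − 0.4142)·0.4142^0 = 0.5858·1.000000 = 0.585810

Final: 0.585810


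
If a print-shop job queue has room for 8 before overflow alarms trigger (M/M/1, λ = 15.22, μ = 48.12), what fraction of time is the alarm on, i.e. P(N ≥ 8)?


ρ = 15.22/48.12 = 0.3163
P(N ≥ n) = ρ^n = 0.3163^8 = 0.0001002

Final: 0.0001002


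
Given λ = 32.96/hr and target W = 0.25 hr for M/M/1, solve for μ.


W = 1/(μ−λ) ⇒ μ − λ = 1/W = 1/0.25 = 4.0000
μ = λ + 1/W = 32.96 + 4.0000 = 36.9600 per hr

Final: 36.9600 /hr


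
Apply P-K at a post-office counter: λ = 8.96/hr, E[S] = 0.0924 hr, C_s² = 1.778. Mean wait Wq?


ρ = λ·E[S] = 8.96·0.0924 = 0.8279
E[S²] = E[S]²(1+C_s²) = 0.0924²·(1+1.778) = 0.023718
Wq = λ·E[S²]/(2(1−ρ)) = 8.96·0.023718/(2·0.1721) = 0.61742 hr

Final: 0.61742 hr


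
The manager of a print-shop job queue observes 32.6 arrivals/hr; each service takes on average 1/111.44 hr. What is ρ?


ρ = λ/μ = 32.6/111.44 = 0.2925

Final: 0.2925


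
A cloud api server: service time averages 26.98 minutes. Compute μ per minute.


μ = 1/(service time) in consistent units.
1 minute = 1 min, so μ = 1/26.98 = 0.03706 per minute

Final: 0.03706 /min


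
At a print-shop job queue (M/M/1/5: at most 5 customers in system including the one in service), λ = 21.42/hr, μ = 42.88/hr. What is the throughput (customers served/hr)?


ρ = 0.4995; P_K = (1−ρ)ρ^5/(1−ρ^6) = 0.015812
λ_eff = λ(1 − P_K) = 21.42·(1 − 0.015812) = 21.42·0.984188 = 21.0813 /hr

Final: 21.0813 /hr


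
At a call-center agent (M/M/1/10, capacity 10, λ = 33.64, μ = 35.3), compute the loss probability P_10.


ρ = λ/μ = 33.64/35.3 = 0.9530
P_K = (1−ρ)ρ^K/(1−ρ^(K+1)) = (0.04703·0.617750)/(1 − 0.588700)
= 0.029050/0.411300 = 0.070630

Final: 0.070630


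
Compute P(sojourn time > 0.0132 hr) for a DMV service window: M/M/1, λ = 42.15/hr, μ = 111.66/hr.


W ~ Exponential(μ−λ) for M/M/1.
μ − λ = 111.66 − 42.15 = 69.5100
P(W > t) = e^{−(μ−λ)t} = e^{−0.9175} = 0.399504

Final: 0.399504


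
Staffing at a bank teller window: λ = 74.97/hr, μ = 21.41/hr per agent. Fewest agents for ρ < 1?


Stability requires cμ > λ ⇔ c > λ/μ.
λ/μ = 74.97/21.41 = 3.5016
Minimum integer c = ⌊3.5016⌋ + 1 = 4
Check: 4·21.41 = 85.64 > 74.97, while 3·21.41 = 64.23 ≤ 74.97

Final: 4 servers


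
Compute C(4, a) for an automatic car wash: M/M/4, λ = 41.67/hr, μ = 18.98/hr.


a = λ/μ = 2.1955; ρ = a/4 = 0.5489
P₀ = 0.105097 (from M/M/c formula)
C(c,a) = [a^c/(c!(1−ρ))]·P₀ = [23.23321/(24·0.4511)]·0.105097
= 2.14582·0.105097 = 0.225519

Final: 0.225519


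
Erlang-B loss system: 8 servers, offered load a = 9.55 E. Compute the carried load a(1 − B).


B(8,9.55) = 0.316779 (Erlang-B)
Carried load = a(1 − B) = 9.55·(1 − 0.316779) = 9.55·0.683221 = 6.5248 E

Final: 6.5248 Erlangs


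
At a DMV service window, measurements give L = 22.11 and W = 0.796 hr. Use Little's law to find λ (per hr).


λ = L/W = 22.11/0.796 = 27.7764 /hr

Final: 27.7764 /hr


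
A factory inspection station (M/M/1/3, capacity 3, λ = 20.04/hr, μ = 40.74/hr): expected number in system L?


ρ = 20.04/40.74 = 0.4919
L = ρ[1 − (K+1)ρ^K + Kρ^(K+1)] / [(1−ρ)(1−ρ^(K+1))]
Numerator: 0.4919·(1 − 4·0.119023 + 3·0.058547) = 0.344109
Denominator: (0.5081)·(0.941453) = 0.478352
L = 0.344109/0.478352 = 0.7194

Final: 0.7194


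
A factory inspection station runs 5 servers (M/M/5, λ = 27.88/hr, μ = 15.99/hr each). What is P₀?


a = λ/μ = 27.88/15.99 = 1.7436; ρ = a/c = 0.3487
Σ_{k=0}^{4} a^k/k! (terms k=0..4) = 1.00000 + 1.74359 + 1.52005 + 0.88345 + 0.38509 = 5.53219
Tail: a^5/(5!(1−ρ)) = 16.11467/(120·0.6513) = 0.20619
P₀ = 1/(5.53219 + 0.20619) = 1/5.73838 = 0.174265

Final: 0.174265


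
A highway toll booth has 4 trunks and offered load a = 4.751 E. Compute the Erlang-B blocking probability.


B(c,a) = (a^c/c!) / Σ_{k=0}^{c} a^k/k!
a^4/4! = 21.228968
Σ terms (k=0..4): 1.00000 + 4.75100 + 11.28600 + 17.87326 + 21.22897 = 56.139231
B = 21.228968/56.139231 = 0.378149

Final: 0.378149


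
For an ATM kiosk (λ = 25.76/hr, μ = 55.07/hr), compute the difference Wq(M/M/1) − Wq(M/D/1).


ρ = 25.76/55.07 = 0.4678
Wq(M/M/1) = ρ/(μ−λ) = 0.4678/29.31 = 0.01596 hr
Wq(M/D/1) = ρ/(2(μ−λ)) = 0.007980 hr
Savings = 0.01596 − 0.007980 = 0.007980 hr

Final: 0.007980 hr


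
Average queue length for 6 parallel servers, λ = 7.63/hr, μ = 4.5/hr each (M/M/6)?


a = λ/μ = 1.6956; ρ = a/6 = 0.2826
P₀ = 0.183399
Lq = P₀·a^c·ρ / (c!·(1−ρ)²) = 0.183399·23.76141·0.2826/(720·0.51467)
= 0.003323

Final: 0.003323


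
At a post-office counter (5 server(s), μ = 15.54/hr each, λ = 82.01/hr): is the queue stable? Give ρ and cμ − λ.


Total capacity cμ = 5·15.54 = 77.70/hr
ρ = λ/(cμ) = 82.01/77.70 = 1.0555
Stable ⇔ ρ < 1: NO
Spare capacity = cμ − λ = 77.70 − 82.01 = -4.31/hr

Final: ρ = 1.0555; unstable; margin = -4.31/hr


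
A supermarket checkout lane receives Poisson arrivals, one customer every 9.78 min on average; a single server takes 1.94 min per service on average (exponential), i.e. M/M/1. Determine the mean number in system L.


λ = 60/9.78 = 6.1350 /hr
μ = 60/1.94 = 30.9278 /hr
ρ = λ/μ = 6.1350/30.9278 = 0.1984
L = ρ/(1−ρ) = 0.1984/0.8016 = 0.2474

Final: 0.2474


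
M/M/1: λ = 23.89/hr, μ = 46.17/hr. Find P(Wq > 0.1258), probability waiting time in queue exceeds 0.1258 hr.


ρ = 23.89/46.17 = 0.5174
P(Wq > t) = ρ·e^{−(μ−λ)t} = 0.5174·e^{−2.8028}
= 0.5174·0.060639 = 0.031377

Final: 0.031377


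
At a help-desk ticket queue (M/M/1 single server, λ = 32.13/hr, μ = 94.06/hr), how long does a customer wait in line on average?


ρ = 32.13/94.06 = 0.3416
Wq = ρ/(μ−λ) = 0.3416/(94.06 − 32.13) = 0.3416/61.93 = 0.005516 hr

Final: 0.005516 hr


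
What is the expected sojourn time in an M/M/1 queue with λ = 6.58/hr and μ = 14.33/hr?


W = 1/(μ−λ) = 1/(14.33 − 6.58) = 1/7.75 = 0.1290 hr

Final: 0.1290 hr


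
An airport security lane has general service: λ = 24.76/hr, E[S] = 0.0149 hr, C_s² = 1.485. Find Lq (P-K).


ρ = λ·E[S] = 24.76·0.0149 = 0.3689
Lq = ρ²(1+C_s²)/(2(1−ρ)) = 0.1361·(1+1.485)/(2·0.6311)
= 0.1361·2.4850/1.2622 = 0.26797

Final: 0.26797


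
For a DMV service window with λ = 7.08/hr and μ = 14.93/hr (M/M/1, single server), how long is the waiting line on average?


ρ = 7.08/14.93 = 0.4742
Lq = ρ²/(1−ρ) = 0.2249/0.5258 = 0.4277

Final: 0.4277


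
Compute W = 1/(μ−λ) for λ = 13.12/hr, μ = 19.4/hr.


W = 1/(μ−λ) = 1/(19.4 − 13.12) = 1/6.28 = 0.1592 hr

Final: 0.1592 hr


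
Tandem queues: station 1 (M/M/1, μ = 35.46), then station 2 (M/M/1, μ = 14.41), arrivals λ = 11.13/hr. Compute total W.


Each node sees arrival rate λ = 11.13/hr (tandem ⇒ throughput preserved).
W₁ = 1/(μ₁−λ) = 1/(35.46−11.13) = 0.04110 hr
W₂ = 1/(μ₂−λ) = 1/(14.41−11.13) = 0.30488 hr
W_total = W₁ + W₂ = 0.04110 + 0.30488 = 0.34598 hr

Final: 0.34598 hr


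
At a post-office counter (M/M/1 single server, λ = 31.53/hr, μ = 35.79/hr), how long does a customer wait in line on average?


ρ = 31.53/35.79 = 0.8810
Wq = ρ/(μ−λ) = 0.8810/(35.79 − 31.53) = 0.8810/4.26 = 0.2068 hr

Final: 0.2068 hr


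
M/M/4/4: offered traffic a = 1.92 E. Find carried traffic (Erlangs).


B(4,1.92) = 0.086991 (Erlang-B)
Carried load = a(1 − B) = 1.92·(1 − 0.086991) = 1.92·0.913009 = 1.7530 E

Final: 1.7530 Erlangs


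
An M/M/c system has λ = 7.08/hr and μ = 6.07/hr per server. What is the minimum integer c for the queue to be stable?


Stability requires cμ > λ ⇔ c > λ/μ.
λ/μ = 7.08/6.07 = 1.1664
Minimum integer c = ⌊1.1664⌋ + 1 = 2
Check: 2·6.07 = 12.14 > 7.08, while 1·6.07 = 6.07 ≤ 7.08

Final: 2 servers


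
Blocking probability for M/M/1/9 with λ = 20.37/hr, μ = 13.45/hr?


ρ = λ/μ = 20.37/13.45 = 1.5145
P_K = (1−ρ)ρ^K/(1−ρ^(K+1)) = (-0.5145·41.919752)/(1 − 63.487386)
= -21.567634/-62.487386 = 0.345152

Final: 0.345152


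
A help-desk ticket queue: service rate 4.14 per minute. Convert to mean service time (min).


Mean service time = 1/μ = 1/4.14 minute = 0.24155 minute
In minutes: 0.24155 × 1 = 0.2415 min

Final: 0.2415 min


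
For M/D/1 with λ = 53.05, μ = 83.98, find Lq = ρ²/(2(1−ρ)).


ρ = 53.05/83.98 = 0.6317
M/D/1: Lq = ρ²/(2(1−ρ)) = 0.3990/(2·0.3683) = 0.54173

Final: 0.54173


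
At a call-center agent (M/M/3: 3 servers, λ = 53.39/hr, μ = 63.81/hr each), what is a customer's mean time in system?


a = 0.8367; ρ = 0.2789; P₀ = 0.430641
Lq = P₀·a^c·ρ/(c!(1−ρ)²) = 0.02255
Wq = Lq/λ = 0.02255/53.39 = 0.0004224 hr
W = Wq + 1/μ = 0.0004224 + 0.01567 = 0.01609 hr

Final: 0.01609 hr


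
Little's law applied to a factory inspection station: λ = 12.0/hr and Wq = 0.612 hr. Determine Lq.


Lq = λWq = 12.0·0.612 = 7.3440

Final: 7.3440


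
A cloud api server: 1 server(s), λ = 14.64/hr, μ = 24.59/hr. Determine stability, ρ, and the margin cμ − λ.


Total capacity cμ = 1·24.59 = 24.59/hr
ρ = λ/(cμ) = 14.64/24.59 = 0.5954
Stable ⇔ ρ < 1: YES
Spare capacity = cμ − λ = 24.59 − 14.64 = 9.95/hr

Final: ρ = 0.5954; stable; margin = 9.95/hr


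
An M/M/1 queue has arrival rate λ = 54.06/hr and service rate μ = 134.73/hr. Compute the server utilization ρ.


ρ = λ/μ = 54.06/134.73 = 0.4012

Final: 0.4012


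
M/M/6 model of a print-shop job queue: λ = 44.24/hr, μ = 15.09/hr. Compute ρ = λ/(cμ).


ρ = λ/(cμ) = 44.24/(6·15.09) = 44.24/90.54 = 0.4886

Final: 0.4886


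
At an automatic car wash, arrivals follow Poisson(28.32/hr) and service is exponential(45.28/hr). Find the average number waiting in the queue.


ρ = 28.32/45.28 = 0.6254
Lq = ρ²/(1−ρ) = 0.3912/0.3746 = 1.0444

Final: 1.0444


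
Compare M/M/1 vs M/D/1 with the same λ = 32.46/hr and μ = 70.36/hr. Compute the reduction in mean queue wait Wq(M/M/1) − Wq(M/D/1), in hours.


ρ = 32.46/70.36 = 0.4613
Wq(M/M/1) = ρ/(μ−λ) = 0.4613/37.90 = 0.01217 hr
Wq(M/D/1) = ρ/(2(μ−λ)) = 0.006086 hr
Savings = 0.01217 − 0.006086 = 0.006086 hr

Final: 0.006086 hr


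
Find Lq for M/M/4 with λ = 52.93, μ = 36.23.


a = λ/μ = 1.4609; ρ = a/4 = 0.3652
P₀ = 0.230052
Lq = P₀·a^c·ρ / (c!·(1−ρ)²) = 0.230052·4.55548·0.3652/(24·0.40293)
= 0.03958

Final: 0.03958


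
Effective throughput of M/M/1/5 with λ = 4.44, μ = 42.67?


ρ = 0.1041; P_K = (1−ρ)ρ^5/(1−ρ^6) = 0.00001093
λ_eff = λ(1 − P_K) = 4.44·(1 − 0.00001093) = 4.44·0.999989 = 4.4400 /hr

Final: 4.4400 /hr


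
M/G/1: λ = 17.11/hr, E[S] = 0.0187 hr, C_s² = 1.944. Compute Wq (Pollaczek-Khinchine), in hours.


ρ = λ·E[S] = 17.11·0.0187 = 0.3200
E[S²] = E[S]²(1+C_s²) = 0.0187²·(1+1.944) = 0.001029
Wq = λ·E[S²]/(2(1−ρ)) = 17.11·0.001029/(2·0.6800) = 0.01295 hr

Final: 0.01295 hr


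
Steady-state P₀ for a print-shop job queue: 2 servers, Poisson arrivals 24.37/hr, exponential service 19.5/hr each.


a = λ/μ = 24.37/19.5 = 1.2497; ρ = a/c = 0.6249
Σ_{k=0}^{1} a^k/k! (terms k=0..1) = 1.00000 + 1.24974 = 2.24974
Tail: a^2/(2!(1−ρ)) = 1.56186/(2·0.3751) = 2.08177
P₀ = 1/(2.24974 + 2.08177) = 1/4.33151 = 0.230866

Final: 0.230866


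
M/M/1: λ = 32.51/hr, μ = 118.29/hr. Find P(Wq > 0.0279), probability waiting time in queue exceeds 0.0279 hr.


ρ = 32.51/118.29 = 0.2748
P(Wq > t) = ρ·e^{−(μ−λ)t} = 0.2748·e^{−2.3933}
= 0.2748·0.091331 = 0.025101

Final: 0.025101


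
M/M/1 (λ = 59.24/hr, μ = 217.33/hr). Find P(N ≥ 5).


ρ = 59.24/217.33 = 0.2726
P(N ≥ n) = ρ^n = 0.2726^5 = 0.001505

Final: 0.001505


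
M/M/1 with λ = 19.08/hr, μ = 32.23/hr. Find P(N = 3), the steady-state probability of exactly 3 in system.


ρ = 19.08/32.23 = 0.5920
P_n = (1−ρ)·ρ^n = (1 − 0.5920)·0.5920^3 = 0.4080·0.207469 = 0.084649

Final: 0.084649


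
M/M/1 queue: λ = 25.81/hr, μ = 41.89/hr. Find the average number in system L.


ρ = λ/μ = 25.81/41.89 = 0.6161
L = ρ/(1−ρ) = 0.6161/(1 − 0.6161) = 0.6161/0.3839 = 1.6051

Final: 1.6051


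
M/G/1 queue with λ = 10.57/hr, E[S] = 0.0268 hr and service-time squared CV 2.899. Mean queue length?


ρ = λ·E[S] = 10.57·0.0268 = 0.2833
Lq = ρ²(1+C_s²)/(2(1−ρ)) = 0.08025·(1+2.899)/(2·0.7167)
= 0.08025·3.8990/1.4334 = 0.21827

Final: 0.21827


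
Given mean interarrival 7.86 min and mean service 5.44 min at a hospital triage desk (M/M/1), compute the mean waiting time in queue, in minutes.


λ = 60/7.86 = 7.6336 /hr
μ = 60/5.44 = 11.0294 /hr
ρ = λ/μ = 7.6336/11.0294 = 0.6921
Wq = ρ/(μ−λ) = 0.6921/(11.0294−7.6336) = 0.20381 hr
In minutes: 0.20381·60 = 12.229 min

Final: 12.229 min


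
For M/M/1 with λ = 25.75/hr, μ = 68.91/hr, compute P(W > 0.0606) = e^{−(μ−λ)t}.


W ~ Exponential(μ−λ) for M/M/1.
μ − λ = 68.91 − 25.75 = 43.1600
P(W > t) = e^{−(μ−λ)t} = e^{−2.6155} = 0.073132

Final: 0.073132


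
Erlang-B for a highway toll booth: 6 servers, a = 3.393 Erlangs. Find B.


B(c,a) = (a^c/c!) / Σ_{k=0}^{c} a^k/k!
a^6/6! = 2.119194
Σ terms (k=0..6): 1.00000 + 3.39300 + 5.75622 + 6.51029 + 5.52235 + 3.74747 + 2.11919 = 28.048531
B = 2.119194/28.048531 = 0.075555

Final: 0.075555


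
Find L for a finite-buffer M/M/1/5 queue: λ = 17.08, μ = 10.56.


ρ = 17.08/10.56 = 1.6174
L = ρ[1 − (K+1)ρ^K + Kρ^(K+1)] / [(1−ρ)(1−ρ^(K+1))]
Numerator: 1.6174·(1 − 6·11.069289 + 5·17.903737) = 38.984693
Denominator: (-0.6174)·(-16.903737) = 10.436777
L = 38.984693/10.436777 = 3.7353

Final: 3.7353


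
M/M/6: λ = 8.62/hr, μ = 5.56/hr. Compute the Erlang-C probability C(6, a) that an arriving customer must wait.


a = λ/μ = 1.5504; ρ = a/6 = 0.2584
P₀ = 0.212106 (from M/M/c formula)
C(c,a) = [a^c/(c!(1−ρ))]·P₀ = [13.88657/(720·0.7416)]·0.212106
= 0.02601·0.212106 = 0.005516

Final: 0.005516


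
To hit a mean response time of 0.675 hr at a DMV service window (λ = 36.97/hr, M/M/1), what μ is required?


W = 1/(μ−λ) ⇒ μ − λ = 1/W = 1/0.675 = 1.4815
μ = λ + 1/W = 36.97 + 1.4815 = 38.4515 per hr

Final: 38.4515 /hr


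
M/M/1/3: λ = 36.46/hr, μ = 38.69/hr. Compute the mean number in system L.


ρ = 36.46/38.69 = 0.9424
L = ρ[1 − (K+1)ρ^K + Kρ^(K+1)] / [(1−ρ)(1−ρ^(K+1))]
Numerator: 0.9424·(1 − 4·0.836862 + 3·0.788627) = 0.017371
Denominator: (0.05764)·(0.211373) = 0.012183
L = 0.017371/0.012183 = 1.4259

Final: 1.4259


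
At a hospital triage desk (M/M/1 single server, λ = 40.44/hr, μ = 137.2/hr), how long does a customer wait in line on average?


ρ = 40.44/137.2 = 0.2948
Wq = ρ/(μ−λ) = 0.2948/(137.2 − 40.44) = 0.2948/96.76 = 0.003046 hr

Final: 0.003046 hr


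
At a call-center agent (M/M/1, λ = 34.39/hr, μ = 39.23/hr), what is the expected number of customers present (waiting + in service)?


ρ = λ/μ = 34.39/39.23 = 0.8766
L = ρ/(1−ρ) = 0.8766/(1 − 0.8766) = 0.8766/0.1234 = 7.1054

Final: 7.1054


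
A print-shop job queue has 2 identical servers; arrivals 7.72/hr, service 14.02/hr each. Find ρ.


ρ = λ/(cμ) = 7.72/(2·14.02) = 7.72/28.04 = 0.2753

Final: 0.2753


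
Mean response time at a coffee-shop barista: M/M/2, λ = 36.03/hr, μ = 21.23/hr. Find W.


a = 1.6971; ρ = 0.8486; P₀ = 0.081921
Lq = P₀·a^c·ρ/(c!(1−ρ)²) = 4.36533
Wq = Lq/λ = 4.36533/36.03 = 0.12116 hr
W = Wq + 1/μ = 0.12116 + 0.04710 = 0.16826 hr

Final: 0.16826 hr


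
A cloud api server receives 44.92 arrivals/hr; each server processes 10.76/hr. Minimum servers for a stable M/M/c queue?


Stability requires cμ > λ ⇔ c > λ/μ.
λ/μ = 44.92/10.76 = 4.1747
Minimum integer c = ⌊4.1747⌋ + 1 = 5
Check: 5·10.76 = 53.80 > 44.92, while 4·10.76 = 43.04 ≤ 44.92

Final: 5 servers


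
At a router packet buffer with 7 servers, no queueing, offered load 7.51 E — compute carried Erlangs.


B(7,7.51) = 0.279802 (Erlang-B)
Carried load = a(1 − B) = 7.51·(1 − 0.279802) = 7.51·0.720198 = 5.4087 E

Final: 5.4087 Erlangs


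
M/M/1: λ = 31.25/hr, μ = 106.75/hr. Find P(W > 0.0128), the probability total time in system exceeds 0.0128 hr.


W ~ Exponential(μ−λ) for M/M/1.
μ − λ = 106.75 − 31.25 = 75.5000
P(W > t) = e^{−(μ−λ)t} = e^{−0.9664} = 0.380450

Final: 0.380450


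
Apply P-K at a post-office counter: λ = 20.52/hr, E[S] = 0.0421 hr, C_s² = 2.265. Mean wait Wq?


ρ = λ·E[S] = 20.52·0.0421 = 0.8639
E[S²] = E[S]²(1+C_s²) = 0.0421²·(1+2.265) = 0.005787
Wq = λ·E[S²]/(2(1−ρ)) = 20.52·0.005787/(2·0.1361) = 0.43623 hr

Final: 0.43623 hr


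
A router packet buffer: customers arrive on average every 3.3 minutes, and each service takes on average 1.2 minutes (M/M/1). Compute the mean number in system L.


λ = 60/3.3 = 18.1818 /hr
μ = 60/1.2 = 50.0000 /hr
ρ = λ/μ = 18.1818/50.0000 = 0.3636
L = ρ/(1−ρ) = 0.3636/0.6364 = 0.5714

Final: 0.5714


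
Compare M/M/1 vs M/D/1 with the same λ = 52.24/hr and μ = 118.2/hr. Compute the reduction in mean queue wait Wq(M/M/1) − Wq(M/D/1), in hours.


ρ = 52.24/118.2 = 0.4420
Wq(M/M/1) = ρ/(μ−λ) = 0.4420/65.96 = 0.006700 hr
Wq(M/D/1) = ρ/(2(μ−λ)) = 0.003350 hr
Savings = 0.006700 − 0.003350 = 0.003350 hr

Final: 0.003350 hr


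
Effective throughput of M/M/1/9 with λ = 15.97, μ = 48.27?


ρ = 0.3308; P_K = (1−ρ)ρ^9/(1−ρ^10) = 0.00003178
λ_eff = λ(1 − P_K) = 15.97·(1 − 0.00003178) = 15.97·0.999968 = 15.9695 /hr

Final: 15.9695 /hr


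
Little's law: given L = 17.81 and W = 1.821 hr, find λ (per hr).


λ = L/W = 17.81/1.821 = 9.7803 /hr

Final: 9.7803 /hr


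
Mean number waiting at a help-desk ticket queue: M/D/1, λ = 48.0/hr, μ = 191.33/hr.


ρ = 48.0/191.33 = 0.2509
M/D/1: Lq = ρ²/(2(1−ρ)) = 0.06294/(2·0.7491) = 0.04201

Final: 0.04201


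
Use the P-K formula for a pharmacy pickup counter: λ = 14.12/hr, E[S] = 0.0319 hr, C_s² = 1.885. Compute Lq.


ρ = λ·E[S] = 14.12·0.0319 = 0.4504
Lq = ρ²(1+C_s²)/(2(1−ρ)) = 0.2029·(1+1.885)/(2·0.5496)
= 0.2029·2.8850/1.0991 = 0.53253

Final: 0.53253


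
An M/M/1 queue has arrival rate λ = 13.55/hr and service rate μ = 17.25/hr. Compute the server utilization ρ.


ρ = λ/μ = 13.55/17.25 = 0.7855

Final: 0.7855


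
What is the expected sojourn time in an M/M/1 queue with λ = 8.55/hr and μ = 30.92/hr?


W = 1/(μ−λ) = 1/(30.92 − 8.55) = 1/22.37 = 0.04470 hr

Final: 0.04470 hr


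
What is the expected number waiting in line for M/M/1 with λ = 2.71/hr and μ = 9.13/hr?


ρ = 2.71/9.13 = 0.2968
Lq = ρ²/(1−ρ) = 0.08810/0.7032 = 0.1253

Final: 0.1253


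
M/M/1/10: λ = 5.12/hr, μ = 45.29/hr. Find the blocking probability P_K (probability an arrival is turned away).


ρ = λ/μ = 5.12/45.29 = 0.1130
P_K = (1−ρ)ρ^K/(1−ρ^(K+1)) = (0.8870·3.409e-10)/(1 − 3.854e-11)
= 3.024e-10/1.000000 = 3.024e-10

Final: 3.024e-10


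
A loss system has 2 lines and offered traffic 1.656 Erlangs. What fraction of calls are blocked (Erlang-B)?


B(c,a) = (a^c/c!) / Σ_{k=0}^{c} a^k/k!
a^2/2! = 1.371168
Σ terms (k=0..2): 1.00000 + 1.65600 + 1.37117 = 4.027168
B = 1.371168/4.027168 = 0.340479

Final: 0.340479


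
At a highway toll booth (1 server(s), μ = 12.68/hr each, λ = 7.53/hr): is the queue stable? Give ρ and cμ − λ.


Total capacity cμ = 1·12.68 = 12.68/hr
ρ = λ/(cμ) = 7.53/12.68 = 0.5938
Stable ⇔ ρ < 1: YES
Spare capacity = cμ − λ = 12.68 − 7.53 = 5.15/hr

Final: ρ = 0.5938; stable; margin = 5.15/hr


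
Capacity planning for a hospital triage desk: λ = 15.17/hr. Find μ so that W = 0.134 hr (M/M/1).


W = 1/(μ−λ) ⇒ μ − λ = 1/W = 1/0.134 = 7.4627
μ = λ + 1/W = 15.17 + 7.4627 = 22.6327 per hr

Final: 22.6327 /hr


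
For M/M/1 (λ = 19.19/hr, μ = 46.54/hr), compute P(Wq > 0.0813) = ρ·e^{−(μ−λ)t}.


ρ = 19.19/46.54 = 0.4123
P(Wq > t) = ρ·e^{−(μ−λ)t} = 0.4123·e^{−2.2236}
= 0.4123·0.108224 = 0.044624

Final: 0.044624


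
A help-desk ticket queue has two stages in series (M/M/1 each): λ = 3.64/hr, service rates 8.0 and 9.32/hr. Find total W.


Each node sees arrival rate λ = 3.64/hr (tandem ⇒ throughput preserved).
W₁ = 1/(μ₁−λ) = 1/(8.0−3.64) = 0.22936 hr
W₂ = 1/(μ₂−λ) = 1/(9.32−3.64) = 0.17606 hr
W_total = W₁ + W₂ = 0.22936 + 0.17606 = 0.40541 hr

Final: 0.40541 hr


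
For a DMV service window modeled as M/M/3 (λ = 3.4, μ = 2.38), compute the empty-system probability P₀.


a = λ/μ = 3.4/2.38 = 1.4286; ρ = a/c = 0.4762
Σ_{k=0}^{2} a^k/k! (terms k=0..2) = 1.00000 + 1.42857 + 1.02041 = 3.44898
Tail: a^3/(3!(1−ρ)) = 2.91545/(6·0.5238) = 0.92764
P₀ = 1/(3.44898 + 0.92764) = 1/4.37662 = 0.228487

Final: 0.228487


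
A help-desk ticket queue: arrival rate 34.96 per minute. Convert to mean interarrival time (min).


Mean interarrival time = 1/λ = 1/34.96 minute = 0.02860 minute
In minutes: 0.02860 × 1 = 0.02860 min

Final: 0.02860 min


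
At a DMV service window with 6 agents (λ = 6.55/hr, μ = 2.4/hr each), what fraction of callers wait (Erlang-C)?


a = λ/μ = 2.7292; ρ = a/6 = 0.4549
P₀ = 0.064652 (from M/M/c formula)
C(c,a) = [a^c/(c!(1−ρ))]·P₀ = [413.21906/(720·0.5451)]·0.064652
= 1.05279·0.064652 = 0.068065

Final: 0.068065


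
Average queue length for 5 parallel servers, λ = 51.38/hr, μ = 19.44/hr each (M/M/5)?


a = λ/μ = 2.6430; ρ = a/5 = 0.5286
P₀ = 0.068842
Lq = P₀·a^c·ρ / (c!·(1−ρ)²) = 0.068842·128.97015·0.5286/(120·0.22222)
= 0.17600

Final: 0.17600


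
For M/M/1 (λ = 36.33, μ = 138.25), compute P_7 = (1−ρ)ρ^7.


ρ = 36.33/138.25 = 0.2628
P_n = (1−ρ)·ρ^n = (1 − 0.2628)·0.2628^7 = 0.7372·0.00008654 = 0.00006380

Final: 0.00006380


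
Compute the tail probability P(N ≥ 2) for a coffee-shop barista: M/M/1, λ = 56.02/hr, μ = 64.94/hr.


ρ = 56.02/64.94 = 0.8626
P(N ≥ n) = ρ^n = 0.8626^2 = 0.744152

Final: 0.744152


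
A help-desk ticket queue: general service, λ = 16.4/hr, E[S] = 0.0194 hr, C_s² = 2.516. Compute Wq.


ρ = λ·E[S] = 16.4·0.0194 = 0.3182
E[S²] = E[S]²(1+C_s²) = 0.0194²·(1+2.516) = 0.001323
Wq = λ·E[S²]/(2(1−ρ)) = 16.4·0.001323/(2·0.6818) = 0.01591 hr

Final: 0.01591 hr


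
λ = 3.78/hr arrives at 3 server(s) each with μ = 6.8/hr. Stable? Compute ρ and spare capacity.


Total capacity cμ = 3·6.8 = 20.40/hr
ρ = λ/(cμ) = 3.78/20.40 = 0.1853
Stable ⇔ ρ < 1: YES
Spare capacity = cμ − λ = 20.40 − 3.78 = 16.62/hr

Final: ρ = 0.1853; stable; margin = 16.62/hr


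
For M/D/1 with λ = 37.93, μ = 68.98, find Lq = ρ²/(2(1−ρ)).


ρ = 37.93/68.98 = 0.5499
M/D/1: Lq = ρ²/(2(1−ρ)) = 0.3024/(2·0.4501) = 0.33585

Final: 0.33585


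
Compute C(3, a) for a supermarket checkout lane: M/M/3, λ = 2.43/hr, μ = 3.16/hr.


a = λ/μ = 0.7690; ρ = a/3 = 0.2563
P₀ = 0.461559 (from M/M/c formula)
C(c,a) = [a^c/(c!(1−ρ))]·P₀ = [0.45473/(6·0.7437)]·0.461559
= 0.10191·0.461559 = 0.047038

Final: 0.047038


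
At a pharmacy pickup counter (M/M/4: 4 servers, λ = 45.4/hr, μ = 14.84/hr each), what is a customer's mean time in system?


a = 3.0593; ρ = 0.7648; P₀ = 0.034446
Lq = P₀·a^c·ρ/(c!(1−ρ)²) = 1.73858
Wq = Lq/λ = 1.73858/45.4 = 0.03829 hr
W = Wq + 1/μ = 0.03829 + 0.06739 = 0.10568 hr

Final: 0.10568 hr


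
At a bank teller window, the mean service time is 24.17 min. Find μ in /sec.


μ = 1/(service time) in consistent units.
1 second = 0.0166667 min, so μ = 0.0166667/24.17 = 0.0006896 per second

Final: 0.0006896 /sec


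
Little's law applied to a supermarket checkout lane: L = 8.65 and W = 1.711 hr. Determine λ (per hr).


λ = L/W = 8.65/1.711 = 5.0555 /hr

Final: 5.0555 /hr


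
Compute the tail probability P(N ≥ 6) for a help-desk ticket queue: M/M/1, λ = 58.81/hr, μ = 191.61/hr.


ρ = 58.81/191.61 = 0.3069
P(N ≥ n) = ρ^n = 0.3069^6 = 0.0008360

Final: 0.0008360
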